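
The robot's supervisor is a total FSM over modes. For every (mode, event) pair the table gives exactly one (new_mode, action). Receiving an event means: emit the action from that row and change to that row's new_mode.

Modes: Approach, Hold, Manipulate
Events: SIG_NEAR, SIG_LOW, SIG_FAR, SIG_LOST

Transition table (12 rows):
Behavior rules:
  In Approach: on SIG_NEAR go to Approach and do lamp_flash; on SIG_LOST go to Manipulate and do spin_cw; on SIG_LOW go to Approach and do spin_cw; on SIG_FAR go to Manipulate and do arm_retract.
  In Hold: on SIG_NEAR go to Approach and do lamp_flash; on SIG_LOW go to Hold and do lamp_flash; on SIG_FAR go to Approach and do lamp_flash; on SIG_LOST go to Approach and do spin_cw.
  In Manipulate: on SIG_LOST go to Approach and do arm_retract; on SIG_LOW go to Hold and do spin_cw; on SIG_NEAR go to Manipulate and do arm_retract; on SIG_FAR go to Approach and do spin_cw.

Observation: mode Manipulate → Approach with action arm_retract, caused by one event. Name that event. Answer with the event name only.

try SIG_NEAR: (Manipulate, SIG_NEAR) → (Manipulate, arm_retract)
try SIG_LOW: (Manipulate, SIG_LOW) → (Hold, spin_cw)
try SIG_FAR: (Manipulate, SIG_FAR) → (Approach, spin_cw)
try SIG_LOST: (Manipulate, SIG_LOST) → (Approach, arm_retract)  ← matches

SIG_LOST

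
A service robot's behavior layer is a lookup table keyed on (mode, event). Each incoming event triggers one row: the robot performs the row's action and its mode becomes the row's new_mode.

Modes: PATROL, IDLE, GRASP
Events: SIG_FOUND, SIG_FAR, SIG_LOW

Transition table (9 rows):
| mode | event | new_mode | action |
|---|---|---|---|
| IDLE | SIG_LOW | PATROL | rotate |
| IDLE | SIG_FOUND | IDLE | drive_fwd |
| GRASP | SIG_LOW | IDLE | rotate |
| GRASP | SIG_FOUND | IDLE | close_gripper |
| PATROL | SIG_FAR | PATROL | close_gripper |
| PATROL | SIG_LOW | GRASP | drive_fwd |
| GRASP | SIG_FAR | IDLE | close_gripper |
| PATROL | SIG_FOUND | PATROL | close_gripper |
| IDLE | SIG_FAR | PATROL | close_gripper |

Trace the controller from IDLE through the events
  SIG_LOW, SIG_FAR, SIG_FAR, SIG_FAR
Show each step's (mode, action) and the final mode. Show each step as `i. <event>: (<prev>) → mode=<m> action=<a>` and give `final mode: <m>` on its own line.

1. SIG_LOW: (IDLE) → mode=PATROL action=rotate
2. SIG_FAR: (PATROL) → mode=PATROL action=close_gripper
3. SIG_FAR: (PATROL) → mode=PATROL action=close_gripper
4. SIG_FAR: (PATROL) → mode=PATROL action=close_gripper

final mode: PATROL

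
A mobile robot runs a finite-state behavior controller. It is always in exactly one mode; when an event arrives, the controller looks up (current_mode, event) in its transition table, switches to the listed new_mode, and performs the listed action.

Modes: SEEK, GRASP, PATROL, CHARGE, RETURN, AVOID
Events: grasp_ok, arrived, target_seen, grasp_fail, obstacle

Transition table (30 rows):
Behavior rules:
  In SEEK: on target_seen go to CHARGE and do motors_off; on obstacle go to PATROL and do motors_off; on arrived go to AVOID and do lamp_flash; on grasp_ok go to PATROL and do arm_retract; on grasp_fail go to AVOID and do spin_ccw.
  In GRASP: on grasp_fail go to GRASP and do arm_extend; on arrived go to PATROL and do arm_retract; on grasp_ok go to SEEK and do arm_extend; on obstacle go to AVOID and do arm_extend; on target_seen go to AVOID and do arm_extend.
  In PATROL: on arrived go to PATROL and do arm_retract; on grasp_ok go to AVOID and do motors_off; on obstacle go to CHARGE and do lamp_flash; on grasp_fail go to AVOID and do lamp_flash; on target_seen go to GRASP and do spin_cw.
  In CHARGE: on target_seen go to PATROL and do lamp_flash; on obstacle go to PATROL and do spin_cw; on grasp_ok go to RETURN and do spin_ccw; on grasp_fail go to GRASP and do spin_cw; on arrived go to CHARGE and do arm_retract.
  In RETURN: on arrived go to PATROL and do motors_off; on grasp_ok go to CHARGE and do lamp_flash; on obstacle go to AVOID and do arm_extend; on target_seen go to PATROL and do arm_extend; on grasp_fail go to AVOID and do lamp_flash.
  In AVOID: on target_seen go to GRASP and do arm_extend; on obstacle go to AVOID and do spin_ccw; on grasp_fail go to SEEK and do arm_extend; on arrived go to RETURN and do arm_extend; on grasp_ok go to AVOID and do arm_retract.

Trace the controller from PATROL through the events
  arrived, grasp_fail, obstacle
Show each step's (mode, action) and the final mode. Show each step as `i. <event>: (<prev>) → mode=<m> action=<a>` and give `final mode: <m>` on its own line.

1. arrived: (PATROL) → mode=PATROL action=arm_retract
2. grasp_fail: (PATROL) → mode=AVOID action=lamp_flash
3. obstacle: (AVOID) → mode=AVOID action=spin_ccw

final mode: AVOID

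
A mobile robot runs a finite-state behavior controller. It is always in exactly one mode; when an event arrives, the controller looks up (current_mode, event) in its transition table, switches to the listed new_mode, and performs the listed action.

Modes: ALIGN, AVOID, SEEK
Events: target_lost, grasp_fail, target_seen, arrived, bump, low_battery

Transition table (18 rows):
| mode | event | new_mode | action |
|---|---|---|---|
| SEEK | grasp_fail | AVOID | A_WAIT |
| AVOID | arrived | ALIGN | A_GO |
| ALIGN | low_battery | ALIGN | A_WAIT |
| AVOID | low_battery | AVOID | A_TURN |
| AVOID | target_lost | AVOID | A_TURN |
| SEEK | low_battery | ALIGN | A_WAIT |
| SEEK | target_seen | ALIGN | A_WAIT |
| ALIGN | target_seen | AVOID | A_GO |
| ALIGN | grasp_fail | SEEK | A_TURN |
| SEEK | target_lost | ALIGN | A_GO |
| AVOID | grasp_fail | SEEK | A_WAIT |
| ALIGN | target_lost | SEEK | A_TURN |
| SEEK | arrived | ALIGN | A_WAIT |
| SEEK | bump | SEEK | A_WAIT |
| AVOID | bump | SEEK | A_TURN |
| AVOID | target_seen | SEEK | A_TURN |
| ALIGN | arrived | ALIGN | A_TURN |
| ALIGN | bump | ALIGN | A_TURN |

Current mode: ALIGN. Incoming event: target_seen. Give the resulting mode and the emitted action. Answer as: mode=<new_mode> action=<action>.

current mode = ALIGN; filter table to that mode:
  (ALIGN, low_battery) → (ALIGN, A_WAIT)
  (ALIGN, target_seen) → (AVOID, A_GO)  ← event matches
  (ALIGN, grasp_fail) → (SEEK, A_TURN)
  (ALIGN, target_lost) → (SEEK, A_TURN)
  (ALIGN, arrived) → (ALIGN, A_TURN)
  (ALIGN, bump) → (ALIGN, A_TURN)
event = target_seen selects (AVOID, A_GO)

mode=AVOID action=A_GO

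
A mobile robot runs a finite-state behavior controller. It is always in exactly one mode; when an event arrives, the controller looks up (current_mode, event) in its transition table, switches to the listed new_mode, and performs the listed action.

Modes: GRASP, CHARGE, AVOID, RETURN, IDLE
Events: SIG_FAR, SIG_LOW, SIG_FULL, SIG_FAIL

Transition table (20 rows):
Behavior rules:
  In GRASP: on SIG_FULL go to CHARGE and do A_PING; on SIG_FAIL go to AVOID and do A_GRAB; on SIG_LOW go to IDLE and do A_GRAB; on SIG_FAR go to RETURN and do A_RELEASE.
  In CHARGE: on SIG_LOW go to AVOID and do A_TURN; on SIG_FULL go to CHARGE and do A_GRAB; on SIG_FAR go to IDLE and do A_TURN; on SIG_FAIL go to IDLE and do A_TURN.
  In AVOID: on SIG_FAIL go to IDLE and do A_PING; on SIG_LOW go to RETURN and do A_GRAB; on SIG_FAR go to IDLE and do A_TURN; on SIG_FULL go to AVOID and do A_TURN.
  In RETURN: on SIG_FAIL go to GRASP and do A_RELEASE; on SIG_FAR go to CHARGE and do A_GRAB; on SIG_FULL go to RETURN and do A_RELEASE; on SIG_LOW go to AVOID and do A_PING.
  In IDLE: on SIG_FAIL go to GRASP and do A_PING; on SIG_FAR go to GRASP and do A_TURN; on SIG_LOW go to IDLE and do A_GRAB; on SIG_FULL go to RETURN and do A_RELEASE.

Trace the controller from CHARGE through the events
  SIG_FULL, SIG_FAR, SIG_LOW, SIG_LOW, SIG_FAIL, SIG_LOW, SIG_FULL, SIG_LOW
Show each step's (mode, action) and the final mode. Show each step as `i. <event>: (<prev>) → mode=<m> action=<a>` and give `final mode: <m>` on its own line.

final mode: AVOID

1. SIG_FULL: (CHARGE) → mode=CHARGE action=A_GRAB
2. SIG_FAR: (CHARGE) → mode=IDLE action=A_TURN
3. SIG_LOW: (IDLE) → mode=IDLE action=A_GRAB
4. SIG_LOW: (IDLE) → mode=IDLE action=A_GRAB
5. SIG_FAIL: (IDLE) → mode=GRASP action=A_PING
6. SIG_LOW: (GRASP) → mode=IDLE action=A_GRAB
7. SIG_FULL: (IDLE) → mode=RETURN action=A_RELEASE
8. SIG_LOW: (RETURN) → mode=AVOID action=A_PING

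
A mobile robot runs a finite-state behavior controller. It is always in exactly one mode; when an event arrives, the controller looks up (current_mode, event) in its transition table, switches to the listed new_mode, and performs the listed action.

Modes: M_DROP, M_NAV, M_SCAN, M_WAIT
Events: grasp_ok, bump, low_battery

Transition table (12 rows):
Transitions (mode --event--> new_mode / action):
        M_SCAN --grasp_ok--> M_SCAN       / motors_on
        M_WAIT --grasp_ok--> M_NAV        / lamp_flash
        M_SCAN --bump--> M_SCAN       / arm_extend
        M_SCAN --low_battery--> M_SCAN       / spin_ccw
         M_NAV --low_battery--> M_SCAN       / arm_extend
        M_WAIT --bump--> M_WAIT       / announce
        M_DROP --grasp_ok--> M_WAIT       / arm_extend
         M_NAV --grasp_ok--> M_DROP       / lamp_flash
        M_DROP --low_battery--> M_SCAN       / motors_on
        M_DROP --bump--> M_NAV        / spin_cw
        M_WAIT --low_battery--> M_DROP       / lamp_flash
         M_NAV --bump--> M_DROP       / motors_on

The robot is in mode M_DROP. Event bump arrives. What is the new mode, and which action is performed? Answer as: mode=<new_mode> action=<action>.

mode=M_NAV action=spin_cw

current mode = M_DROP; filter table to that mode:
  (M_DROP, grasp_ok) → (M_WAIT, arm_extend)
  (M_DROP, low_battery) → (M_SCAN, motors_on)
  (M_DROP, bump) → (M_NAV, spin_cw)  ← event matches
event = bump selects (M_NAV, spin_cw)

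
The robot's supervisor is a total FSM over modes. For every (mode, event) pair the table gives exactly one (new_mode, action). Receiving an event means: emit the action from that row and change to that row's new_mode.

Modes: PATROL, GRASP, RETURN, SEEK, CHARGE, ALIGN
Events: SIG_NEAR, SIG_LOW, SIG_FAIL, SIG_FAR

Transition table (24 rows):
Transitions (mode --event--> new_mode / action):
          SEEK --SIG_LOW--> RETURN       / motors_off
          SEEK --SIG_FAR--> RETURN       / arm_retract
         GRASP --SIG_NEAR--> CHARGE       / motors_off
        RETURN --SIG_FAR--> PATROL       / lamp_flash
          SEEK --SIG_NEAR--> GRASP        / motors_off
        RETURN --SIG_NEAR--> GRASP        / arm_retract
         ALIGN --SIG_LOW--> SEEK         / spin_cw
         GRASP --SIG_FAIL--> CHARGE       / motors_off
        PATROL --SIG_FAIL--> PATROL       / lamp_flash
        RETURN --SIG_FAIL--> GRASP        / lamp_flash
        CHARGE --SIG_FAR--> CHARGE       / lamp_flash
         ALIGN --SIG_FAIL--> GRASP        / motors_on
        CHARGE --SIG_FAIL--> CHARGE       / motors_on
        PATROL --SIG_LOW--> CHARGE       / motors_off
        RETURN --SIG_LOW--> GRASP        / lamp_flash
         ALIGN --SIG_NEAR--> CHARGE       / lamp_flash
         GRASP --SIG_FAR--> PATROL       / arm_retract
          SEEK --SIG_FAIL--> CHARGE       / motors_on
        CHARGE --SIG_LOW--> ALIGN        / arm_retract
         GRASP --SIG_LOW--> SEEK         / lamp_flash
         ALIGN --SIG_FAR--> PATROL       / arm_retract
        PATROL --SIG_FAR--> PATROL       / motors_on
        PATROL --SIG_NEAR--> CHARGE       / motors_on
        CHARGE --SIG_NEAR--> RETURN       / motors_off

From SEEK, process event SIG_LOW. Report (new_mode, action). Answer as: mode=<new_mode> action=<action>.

mode=RETURN action=motors_off

current mode = SEEK; filter table to that mode:
  (SEEK, SIG_LOW) → (RETURN, motors_off)  ← event matches
  (SEEK, SIG_FAR) → (RETURN, arm_retract)
  (SEEK, SIG_NEAR) → (GRASP, motors_off)
  (SEEK, SIG_FAIL) → (CHARGE, motors_on)
event = SIG_LOW selects (RETURN, motors_off)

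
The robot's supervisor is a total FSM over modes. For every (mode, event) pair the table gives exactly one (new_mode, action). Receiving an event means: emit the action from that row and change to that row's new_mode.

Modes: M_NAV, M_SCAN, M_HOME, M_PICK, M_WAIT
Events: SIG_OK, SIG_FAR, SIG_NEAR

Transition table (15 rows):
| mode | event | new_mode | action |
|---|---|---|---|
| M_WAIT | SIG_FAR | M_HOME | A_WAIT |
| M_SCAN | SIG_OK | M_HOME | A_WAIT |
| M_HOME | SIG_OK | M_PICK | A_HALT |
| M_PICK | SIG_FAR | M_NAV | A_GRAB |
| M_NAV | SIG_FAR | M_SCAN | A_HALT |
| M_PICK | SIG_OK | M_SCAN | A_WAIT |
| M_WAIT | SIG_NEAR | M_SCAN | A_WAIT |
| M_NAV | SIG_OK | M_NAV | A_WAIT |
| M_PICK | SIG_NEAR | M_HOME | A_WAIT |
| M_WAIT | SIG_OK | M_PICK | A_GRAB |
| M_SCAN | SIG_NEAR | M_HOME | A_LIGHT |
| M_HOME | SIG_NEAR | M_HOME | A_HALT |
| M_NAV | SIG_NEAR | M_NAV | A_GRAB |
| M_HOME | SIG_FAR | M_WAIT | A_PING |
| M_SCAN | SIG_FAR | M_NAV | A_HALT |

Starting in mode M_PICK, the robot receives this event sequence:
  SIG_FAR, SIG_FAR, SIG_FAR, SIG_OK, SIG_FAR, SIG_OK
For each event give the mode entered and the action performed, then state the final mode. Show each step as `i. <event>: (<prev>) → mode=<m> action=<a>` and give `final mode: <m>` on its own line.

1. SIG_FAR: (M_PICK) → mode=M_NAV action=A_GRAB
2. SIG_FAR: (M_NAV) → mode=M_SCAN action=A_HALT
3. SIG_FAR: (M_SCAN) → mode=M_NAV action=A_HALT
4. SIG_OK: (M_NAV) → mode=M_NAV action=A_WAIT
5. SIG_FAR: (M_NAV) → mode=M_SCAN action=A_HALT
6. SIG_OK: (M_SCAN) → mode=M_HOME action=A_WAIT

final mode: M_HOME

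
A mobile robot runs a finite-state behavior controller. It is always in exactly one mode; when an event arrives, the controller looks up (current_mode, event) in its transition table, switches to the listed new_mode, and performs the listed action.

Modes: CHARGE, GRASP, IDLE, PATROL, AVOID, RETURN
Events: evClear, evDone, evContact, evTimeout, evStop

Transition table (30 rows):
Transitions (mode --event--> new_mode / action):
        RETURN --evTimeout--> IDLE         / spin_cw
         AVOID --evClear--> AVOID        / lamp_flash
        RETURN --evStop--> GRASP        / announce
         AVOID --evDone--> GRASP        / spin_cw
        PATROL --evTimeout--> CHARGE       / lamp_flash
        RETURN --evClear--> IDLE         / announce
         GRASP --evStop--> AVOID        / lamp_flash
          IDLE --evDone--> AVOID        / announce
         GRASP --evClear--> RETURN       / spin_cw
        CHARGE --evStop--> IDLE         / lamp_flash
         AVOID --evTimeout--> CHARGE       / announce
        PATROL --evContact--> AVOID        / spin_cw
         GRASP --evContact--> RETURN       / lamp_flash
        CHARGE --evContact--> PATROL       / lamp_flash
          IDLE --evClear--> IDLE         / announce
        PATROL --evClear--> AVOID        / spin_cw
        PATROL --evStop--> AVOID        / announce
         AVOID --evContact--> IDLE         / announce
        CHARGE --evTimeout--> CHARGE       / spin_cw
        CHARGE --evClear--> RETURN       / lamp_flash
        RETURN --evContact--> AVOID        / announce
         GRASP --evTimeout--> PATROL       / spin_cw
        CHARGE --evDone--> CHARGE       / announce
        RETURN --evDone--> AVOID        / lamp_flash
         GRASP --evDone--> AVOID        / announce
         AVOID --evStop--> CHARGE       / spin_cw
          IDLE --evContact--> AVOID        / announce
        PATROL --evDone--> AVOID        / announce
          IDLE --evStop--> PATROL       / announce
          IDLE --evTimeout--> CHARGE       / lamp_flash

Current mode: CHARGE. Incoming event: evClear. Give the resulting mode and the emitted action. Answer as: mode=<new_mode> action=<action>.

mode=RETURN action=lamp_flash

current mode = CHARGE; filter table to that mode:
  (CHARGE, evStop) → (IDLE, lamp_flash)
  (CHARGE, evContact) → (PATROL, lamp_flash)
  (CHARGE, evTimeout) → (CHARGE, spin_cw)
  (CHARGE, evClear) → (RETURN, lamp_flash)  ← event matches
  (CHARGE, evDone) → (CHARGE, announce)
event = evClear selects (RETURN, lamp_flash)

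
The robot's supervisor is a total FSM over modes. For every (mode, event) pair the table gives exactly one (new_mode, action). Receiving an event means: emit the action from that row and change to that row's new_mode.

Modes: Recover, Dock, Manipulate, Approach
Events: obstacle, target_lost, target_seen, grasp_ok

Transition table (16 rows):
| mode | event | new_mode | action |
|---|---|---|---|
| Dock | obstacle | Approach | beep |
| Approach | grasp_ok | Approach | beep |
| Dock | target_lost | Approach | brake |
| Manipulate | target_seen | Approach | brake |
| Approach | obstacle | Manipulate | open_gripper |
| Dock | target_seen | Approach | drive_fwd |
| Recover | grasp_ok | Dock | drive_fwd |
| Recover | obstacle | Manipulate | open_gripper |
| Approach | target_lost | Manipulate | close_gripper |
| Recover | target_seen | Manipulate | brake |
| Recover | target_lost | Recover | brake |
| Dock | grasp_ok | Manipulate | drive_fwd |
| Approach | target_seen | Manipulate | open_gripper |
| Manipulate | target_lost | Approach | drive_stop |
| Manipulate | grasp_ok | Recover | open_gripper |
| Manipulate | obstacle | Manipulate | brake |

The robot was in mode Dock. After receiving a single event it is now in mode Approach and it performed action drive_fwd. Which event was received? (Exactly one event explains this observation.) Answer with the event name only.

try obstacle: (Dock, obstacle) → (Approach, beep)
try target_lost: (Dock, target_lost) → (Approach, brake)
try target_seen: (Dock, target_seen) → (Approach, drive_fwd)  ← matches
try grasp_ok: (Dock, grasp_ok) → (Manipulate, drive_fwd)

target_seen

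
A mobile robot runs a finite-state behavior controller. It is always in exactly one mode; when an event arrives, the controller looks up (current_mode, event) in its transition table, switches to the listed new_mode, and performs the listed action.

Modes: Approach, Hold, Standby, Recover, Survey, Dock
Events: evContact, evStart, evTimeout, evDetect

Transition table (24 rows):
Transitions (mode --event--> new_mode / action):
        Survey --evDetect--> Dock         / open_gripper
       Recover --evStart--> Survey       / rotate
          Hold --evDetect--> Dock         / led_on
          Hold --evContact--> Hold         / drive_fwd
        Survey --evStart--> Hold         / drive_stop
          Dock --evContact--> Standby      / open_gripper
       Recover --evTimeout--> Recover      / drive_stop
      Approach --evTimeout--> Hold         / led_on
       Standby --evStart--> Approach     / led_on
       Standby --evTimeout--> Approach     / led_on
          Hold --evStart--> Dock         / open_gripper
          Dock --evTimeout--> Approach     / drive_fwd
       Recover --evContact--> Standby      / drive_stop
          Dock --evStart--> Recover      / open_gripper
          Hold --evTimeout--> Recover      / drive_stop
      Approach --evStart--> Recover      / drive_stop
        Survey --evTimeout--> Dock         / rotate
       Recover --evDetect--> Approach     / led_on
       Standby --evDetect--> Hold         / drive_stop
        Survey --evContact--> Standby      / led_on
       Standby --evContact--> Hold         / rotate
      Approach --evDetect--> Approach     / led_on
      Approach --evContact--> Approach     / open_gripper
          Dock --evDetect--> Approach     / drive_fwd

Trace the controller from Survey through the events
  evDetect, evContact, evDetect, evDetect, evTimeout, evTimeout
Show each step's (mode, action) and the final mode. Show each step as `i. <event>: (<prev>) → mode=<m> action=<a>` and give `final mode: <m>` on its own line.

1. evDetect: (Survey) → mode=Dock action=open_gripper
2. evContact: (Dock) → mode=Standby action=open_gripper
3. evDetect: (Standby) → mode=Hold action=drive_stop
4. evDetect: (Hold) → mode=Dock action=led_on
5. evTimeout: (Dock) → mode=Approach action=drive_fwd
6. evTimeout: (Approach) → mode=Hold action=led_on

final mode: Hold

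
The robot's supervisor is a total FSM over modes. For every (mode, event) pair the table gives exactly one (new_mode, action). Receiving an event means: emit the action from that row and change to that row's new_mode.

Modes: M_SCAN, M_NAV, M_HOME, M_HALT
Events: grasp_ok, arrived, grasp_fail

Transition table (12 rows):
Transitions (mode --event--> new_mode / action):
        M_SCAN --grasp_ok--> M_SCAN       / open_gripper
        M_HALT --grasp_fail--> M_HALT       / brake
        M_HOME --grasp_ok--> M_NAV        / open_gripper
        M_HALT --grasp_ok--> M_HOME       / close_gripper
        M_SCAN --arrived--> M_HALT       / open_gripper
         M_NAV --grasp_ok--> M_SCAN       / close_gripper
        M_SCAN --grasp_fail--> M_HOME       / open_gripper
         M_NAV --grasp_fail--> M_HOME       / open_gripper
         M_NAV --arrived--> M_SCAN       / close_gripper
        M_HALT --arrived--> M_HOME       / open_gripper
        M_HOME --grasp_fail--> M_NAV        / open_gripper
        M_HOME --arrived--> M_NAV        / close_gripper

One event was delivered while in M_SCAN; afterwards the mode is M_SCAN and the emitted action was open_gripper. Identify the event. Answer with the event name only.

try grasp_ok: (M_SCAN, grasp_ok) → (M_SCAN, open_gripper)  ← matches
try arrived: (M_SCAN, arrived) → (M_HALT, open_gripper)
try grasp_fail: (M_SCAN, grasp_fail) → (M_HOME, open_gripper)

grasp_ok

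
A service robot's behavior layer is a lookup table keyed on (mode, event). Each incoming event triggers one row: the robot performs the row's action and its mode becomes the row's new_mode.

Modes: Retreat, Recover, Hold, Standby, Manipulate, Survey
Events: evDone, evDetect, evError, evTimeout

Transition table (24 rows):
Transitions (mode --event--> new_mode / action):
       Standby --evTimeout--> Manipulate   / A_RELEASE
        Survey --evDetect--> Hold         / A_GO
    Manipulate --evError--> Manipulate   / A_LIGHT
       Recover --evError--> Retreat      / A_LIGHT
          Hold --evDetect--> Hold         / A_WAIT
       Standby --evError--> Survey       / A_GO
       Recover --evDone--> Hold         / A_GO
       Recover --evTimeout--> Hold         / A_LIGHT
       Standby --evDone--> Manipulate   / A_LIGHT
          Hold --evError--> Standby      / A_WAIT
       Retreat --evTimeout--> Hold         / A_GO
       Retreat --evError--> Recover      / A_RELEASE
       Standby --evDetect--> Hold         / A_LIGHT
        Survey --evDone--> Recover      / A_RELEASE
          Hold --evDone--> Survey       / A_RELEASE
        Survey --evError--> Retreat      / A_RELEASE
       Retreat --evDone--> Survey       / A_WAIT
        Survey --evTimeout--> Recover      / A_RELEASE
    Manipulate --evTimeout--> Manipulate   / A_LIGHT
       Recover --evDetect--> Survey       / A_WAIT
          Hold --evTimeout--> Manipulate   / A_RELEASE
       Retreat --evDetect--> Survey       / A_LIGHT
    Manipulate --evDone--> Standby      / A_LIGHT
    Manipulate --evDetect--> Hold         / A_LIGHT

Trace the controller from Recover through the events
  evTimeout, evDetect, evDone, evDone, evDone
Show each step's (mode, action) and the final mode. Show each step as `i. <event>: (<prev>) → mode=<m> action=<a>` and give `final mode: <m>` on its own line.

final mode: Hold

1. evTimeout: (Recover) → mode=Hold action=A_LIGHT
2. evDetect: (Hold) → mode=Hold action=A_WAIT
3. evDone: (Hold) → mode=Survey action=A_RELEASE
4. evDone: (Survey) → mode=Recover action=A_RELEASE
5. evDone: (Recover) → mode=Hold action=A_GO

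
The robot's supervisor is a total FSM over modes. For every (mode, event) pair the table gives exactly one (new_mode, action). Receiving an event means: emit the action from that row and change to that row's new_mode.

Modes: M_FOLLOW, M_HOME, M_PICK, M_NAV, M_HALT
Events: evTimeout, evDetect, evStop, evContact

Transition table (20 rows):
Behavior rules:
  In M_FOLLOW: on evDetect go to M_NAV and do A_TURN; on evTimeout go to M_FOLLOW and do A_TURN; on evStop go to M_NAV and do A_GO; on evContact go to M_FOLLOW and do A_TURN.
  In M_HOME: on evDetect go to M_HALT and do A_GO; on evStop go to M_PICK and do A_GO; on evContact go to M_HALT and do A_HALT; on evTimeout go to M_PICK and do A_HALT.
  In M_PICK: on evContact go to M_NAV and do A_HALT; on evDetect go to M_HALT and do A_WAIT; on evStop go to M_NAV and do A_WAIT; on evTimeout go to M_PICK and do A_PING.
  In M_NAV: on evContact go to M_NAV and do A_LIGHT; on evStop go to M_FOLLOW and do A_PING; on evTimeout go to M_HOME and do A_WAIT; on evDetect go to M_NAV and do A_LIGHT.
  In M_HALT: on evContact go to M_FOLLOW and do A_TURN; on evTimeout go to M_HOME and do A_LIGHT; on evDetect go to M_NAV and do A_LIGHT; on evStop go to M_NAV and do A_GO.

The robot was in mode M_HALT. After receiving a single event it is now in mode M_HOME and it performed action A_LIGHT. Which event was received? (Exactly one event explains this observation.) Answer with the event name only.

try evTimeout: (M_HALT, evTimeout) → (M_HOME, A_LIGHT)  ← matches
try evDetect: (M_HALT, evDetect) → (M_NAV, A_LIGHT)
try evStop: (M_HALT, evStop) → (M_NAV, A_GO)
try evContact: (M_HALT, evContact) → (M_FOLLOW, A_TURN)

evTimeout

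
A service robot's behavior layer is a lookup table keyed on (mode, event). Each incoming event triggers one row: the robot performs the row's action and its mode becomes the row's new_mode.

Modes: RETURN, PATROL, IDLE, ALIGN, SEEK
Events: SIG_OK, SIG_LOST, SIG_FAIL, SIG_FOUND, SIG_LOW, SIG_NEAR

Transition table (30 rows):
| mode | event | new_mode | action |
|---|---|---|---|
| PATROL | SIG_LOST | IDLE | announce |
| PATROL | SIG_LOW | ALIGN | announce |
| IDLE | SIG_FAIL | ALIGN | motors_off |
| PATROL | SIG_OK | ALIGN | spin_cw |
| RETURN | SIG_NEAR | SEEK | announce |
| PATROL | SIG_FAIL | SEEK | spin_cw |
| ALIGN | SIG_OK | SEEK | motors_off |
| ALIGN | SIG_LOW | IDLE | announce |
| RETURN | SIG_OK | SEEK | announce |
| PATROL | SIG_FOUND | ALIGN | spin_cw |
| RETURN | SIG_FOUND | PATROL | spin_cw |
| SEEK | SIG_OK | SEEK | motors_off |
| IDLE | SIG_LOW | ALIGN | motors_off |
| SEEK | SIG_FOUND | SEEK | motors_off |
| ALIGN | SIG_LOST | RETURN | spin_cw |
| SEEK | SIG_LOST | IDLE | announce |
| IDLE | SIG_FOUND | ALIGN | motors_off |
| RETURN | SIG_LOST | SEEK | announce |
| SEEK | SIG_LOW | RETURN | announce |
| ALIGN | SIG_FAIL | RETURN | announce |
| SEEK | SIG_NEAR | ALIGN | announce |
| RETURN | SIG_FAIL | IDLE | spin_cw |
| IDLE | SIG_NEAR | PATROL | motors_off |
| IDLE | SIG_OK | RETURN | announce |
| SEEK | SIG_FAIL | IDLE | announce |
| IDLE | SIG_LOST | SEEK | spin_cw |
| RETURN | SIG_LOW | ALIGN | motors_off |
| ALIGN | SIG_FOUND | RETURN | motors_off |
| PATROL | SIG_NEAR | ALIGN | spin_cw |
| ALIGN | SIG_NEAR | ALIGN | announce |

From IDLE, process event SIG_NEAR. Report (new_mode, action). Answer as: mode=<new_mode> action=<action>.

current mode = IDLE; filter table to that mode:
  (IDLE, SIG_FAIL) → (ALIGN, motors_off)
  (IDLE, SIG_LOW) → (ALIGN, motors_off)
  (IDLE, SIG_FOUND) → (ALIGN, motors_off)
  (IDLE, SIG_NEAR) → (PATROL, motors_off)  ← event matches
  (IDLE, SIG_OK) → (RETURN, announce)
  (IDLE, SIG_LOST) → (SEEK, spin_cw)
event = SIG_NEAR selects (PATROL, motors_off)

mode=PATROL action=motors_off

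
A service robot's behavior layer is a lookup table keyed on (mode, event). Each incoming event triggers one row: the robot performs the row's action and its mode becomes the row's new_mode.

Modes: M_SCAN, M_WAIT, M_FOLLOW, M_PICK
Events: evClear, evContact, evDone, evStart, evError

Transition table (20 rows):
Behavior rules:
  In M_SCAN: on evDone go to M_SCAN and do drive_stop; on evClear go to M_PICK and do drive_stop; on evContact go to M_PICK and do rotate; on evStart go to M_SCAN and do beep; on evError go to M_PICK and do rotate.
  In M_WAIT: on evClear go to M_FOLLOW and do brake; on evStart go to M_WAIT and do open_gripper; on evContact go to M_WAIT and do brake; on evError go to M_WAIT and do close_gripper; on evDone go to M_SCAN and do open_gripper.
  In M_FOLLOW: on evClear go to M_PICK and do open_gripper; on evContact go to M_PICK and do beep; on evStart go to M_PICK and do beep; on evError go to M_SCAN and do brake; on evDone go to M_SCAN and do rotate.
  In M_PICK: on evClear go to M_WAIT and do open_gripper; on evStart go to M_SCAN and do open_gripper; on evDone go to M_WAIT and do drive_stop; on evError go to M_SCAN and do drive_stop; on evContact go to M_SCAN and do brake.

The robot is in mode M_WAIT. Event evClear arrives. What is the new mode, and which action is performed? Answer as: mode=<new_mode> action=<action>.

current mode = M_WAIT; filter table to that mode:
  (M_WAIT, evClear) → (M_FOLLOW, brake)  ← event matches
  (M_WAIT, evStart) → (M_WAIT, open_gripper)
  (M_WAIT, evContact) → (M_WAIT, brake)
  (M_WAIT, evError) → (M_WAIT, close_gripper)
  (M_WAIT, evDone) → (M_SCAN, open_gripper)
event = evClear selects (M_FOLLOW, brake)

mode=M_FOLLOW action=brake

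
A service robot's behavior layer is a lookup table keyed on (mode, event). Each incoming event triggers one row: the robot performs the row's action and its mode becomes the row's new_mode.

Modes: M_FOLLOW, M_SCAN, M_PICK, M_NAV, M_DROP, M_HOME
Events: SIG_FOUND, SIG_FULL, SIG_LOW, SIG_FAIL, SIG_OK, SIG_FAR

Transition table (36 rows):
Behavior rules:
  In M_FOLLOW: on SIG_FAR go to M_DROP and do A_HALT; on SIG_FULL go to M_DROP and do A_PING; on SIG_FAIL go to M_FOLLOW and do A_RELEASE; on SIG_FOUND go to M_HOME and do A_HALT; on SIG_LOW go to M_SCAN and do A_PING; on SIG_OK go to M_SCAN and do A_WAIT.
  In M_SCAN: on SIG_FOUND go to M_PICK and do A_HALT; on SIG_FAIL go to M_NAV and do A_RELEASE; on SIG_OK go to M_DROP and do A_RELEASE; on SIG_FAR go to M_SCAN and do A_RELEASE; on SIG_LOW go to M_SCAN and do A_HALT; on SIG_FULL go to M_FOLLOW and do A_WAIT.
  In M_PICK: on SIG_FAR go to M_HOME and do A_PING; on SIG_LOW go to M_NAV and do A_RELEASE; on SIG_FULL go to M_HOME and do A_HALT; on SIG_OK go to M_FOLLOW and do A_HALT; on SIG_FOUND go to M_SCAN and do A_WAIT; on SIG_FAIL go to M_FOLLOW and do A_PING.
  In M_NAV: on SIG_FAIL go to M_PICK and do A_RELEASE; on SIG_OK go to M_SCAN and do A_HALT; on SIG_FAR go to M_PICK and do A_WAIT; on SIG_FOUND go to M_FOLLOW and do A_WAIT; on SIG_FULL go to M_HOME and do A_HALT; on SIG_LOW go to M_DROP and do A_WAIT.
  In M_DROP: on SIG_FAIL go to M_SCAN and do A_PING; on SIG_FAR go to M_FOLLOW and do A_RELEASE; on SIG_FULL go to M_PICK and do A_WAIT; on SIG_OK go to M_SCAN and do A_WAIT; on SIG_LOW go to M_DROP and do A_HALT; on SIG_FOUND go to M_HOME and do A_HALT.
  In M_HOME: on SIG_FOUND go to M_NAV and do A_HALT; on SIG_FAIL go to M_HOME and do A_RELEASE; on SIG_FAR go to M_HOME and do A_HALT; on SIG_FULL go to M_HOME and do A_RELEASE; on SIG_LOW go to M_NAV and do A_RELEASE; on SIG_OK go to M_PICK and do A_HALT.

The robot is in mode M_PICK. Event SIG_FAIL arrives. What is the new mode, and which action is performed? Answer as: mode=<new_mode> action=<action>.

mode=M_FOLLOW action=A_PING

current mode = M_PICK; filter table to that mode:
  (M_PICK, SIG_FAR) → (M_HOME, A_PING)
  (M_PICK, SIG_LOW) → (M_NAV, A_RELEASE)
  (M_PICK, SIG_FULL) → (M_HOME, A_HALT)
  (M_PICK, SIG_OK) → (M_FOLLOW, A_HALT)
  (M_PICK, SIG_FOUND) → (M_SCAN, A_WAIT)
  (M_PICK, SIG_FAIL) → (M_FOLLOW, A_PING)  ← event matches
event = SIG_FAIL selects (M_FOLLOW, A_PING)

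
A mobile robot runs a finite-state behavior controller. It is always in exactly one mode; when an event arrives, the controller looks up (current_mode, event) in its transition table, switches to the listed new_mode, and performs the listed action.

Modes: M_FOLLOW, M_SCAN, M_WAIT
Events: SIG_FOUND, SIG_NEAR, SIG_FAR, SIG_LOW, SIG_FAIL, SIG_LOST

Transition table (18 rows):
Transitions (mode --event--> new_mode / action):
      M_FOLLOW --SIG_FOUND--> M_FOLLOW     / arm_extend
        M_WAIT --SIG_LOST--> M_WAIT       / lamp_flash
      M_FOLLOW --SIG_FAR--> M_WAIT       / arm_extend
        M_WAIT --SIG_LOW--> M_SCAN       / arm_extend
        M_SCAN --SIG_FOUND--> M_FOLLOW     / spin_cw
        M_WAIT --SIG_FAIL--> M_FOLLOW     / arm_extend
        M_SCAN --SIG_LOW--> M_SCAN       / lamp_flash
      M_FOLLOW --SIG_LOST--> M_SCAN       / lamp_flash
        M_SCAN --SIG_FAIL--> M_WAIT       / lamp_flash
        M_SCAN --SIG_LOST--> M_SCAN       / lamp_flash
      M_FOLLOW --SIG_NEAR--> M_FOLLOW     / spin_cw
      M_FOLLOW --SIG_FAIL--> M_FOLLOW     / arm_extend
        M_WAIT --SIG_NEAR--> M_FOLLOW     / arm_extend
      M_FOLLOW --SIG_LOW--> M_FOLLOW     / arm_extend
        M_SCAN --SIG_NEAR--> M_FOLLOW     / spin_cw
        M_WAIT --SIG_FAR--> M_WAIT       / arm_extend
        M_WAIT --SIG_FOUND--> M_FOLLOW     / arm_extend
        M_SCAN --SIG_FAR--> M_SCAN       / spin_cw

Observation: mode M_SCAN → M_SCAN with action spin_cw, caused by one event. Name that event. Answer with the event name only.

try SIG_FOUND: (M_SCAN, SIG_FOUND) → (M_FOLLOW, spin_cw)
try SIG_NEAR: (M_SCAN, SIG_NEAR) → (M_FOLLOW, spin_cw)
try SIG_FAR: (M_SCAN, SIG_FAR) → (M_SCAN, spin_cw)  ← matches
try SIG_LOW: (M_SCAN, SIG_LOW) → (M_SCAN, lamp_flash)
try SIG_FAIL: (M_SCAN, SIG_FAIL) → (M_WAIT, lamp_flash)
try SIG_LOST: (M_SCAN, SIG_LOST) → (M_SCAN, lamp_flash)

SIG_FAR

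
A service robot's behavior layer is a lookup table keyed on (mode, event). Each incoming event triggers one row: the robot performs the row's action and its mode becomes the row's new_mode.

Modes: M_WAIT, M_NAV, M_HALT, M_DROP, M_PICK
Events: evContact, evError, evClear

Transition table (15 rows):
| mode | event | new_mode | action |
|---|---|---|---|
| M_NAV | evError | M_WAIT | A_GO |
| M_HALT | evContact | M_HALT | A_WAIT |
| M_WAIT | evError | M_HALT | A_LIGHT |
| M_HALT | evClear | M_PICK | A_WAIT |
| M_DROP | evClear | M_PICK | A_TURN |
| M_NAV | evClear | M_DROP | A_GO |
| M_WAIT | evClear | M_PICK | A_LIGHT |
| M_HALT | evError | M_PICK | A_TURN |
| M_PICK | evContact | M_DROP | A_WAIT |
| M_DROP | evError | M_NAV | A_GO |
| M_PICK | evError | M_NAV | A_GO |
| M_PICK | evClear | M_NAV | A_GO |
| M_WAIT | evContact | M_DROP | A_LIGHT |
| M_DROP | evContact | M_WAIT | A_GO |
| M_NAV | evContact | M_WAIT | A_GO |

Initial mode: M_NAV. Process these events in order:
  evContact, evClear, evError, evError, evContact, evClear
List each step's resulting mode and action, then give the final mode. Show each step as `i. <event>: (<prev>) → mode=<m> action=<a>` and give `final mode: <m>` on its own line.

final mode: M_PICK

1. evContact: (M_NAV) → mode=M_WAIT action=A_GO
2. evClear: (M_WAIT) → mode=M_PICK action=A_LIGHT
3. evError: (M_PICK) → mode=M_NAV action=A_GO
4. evError: (M_NAV) → mode=M_WAIT action=A_GO
5. evContact: (M_WAIT) → mode=M_DROP action=A_LIGHT
6. evClear: (M_DROP) → mode=M_PICK action=A_TURN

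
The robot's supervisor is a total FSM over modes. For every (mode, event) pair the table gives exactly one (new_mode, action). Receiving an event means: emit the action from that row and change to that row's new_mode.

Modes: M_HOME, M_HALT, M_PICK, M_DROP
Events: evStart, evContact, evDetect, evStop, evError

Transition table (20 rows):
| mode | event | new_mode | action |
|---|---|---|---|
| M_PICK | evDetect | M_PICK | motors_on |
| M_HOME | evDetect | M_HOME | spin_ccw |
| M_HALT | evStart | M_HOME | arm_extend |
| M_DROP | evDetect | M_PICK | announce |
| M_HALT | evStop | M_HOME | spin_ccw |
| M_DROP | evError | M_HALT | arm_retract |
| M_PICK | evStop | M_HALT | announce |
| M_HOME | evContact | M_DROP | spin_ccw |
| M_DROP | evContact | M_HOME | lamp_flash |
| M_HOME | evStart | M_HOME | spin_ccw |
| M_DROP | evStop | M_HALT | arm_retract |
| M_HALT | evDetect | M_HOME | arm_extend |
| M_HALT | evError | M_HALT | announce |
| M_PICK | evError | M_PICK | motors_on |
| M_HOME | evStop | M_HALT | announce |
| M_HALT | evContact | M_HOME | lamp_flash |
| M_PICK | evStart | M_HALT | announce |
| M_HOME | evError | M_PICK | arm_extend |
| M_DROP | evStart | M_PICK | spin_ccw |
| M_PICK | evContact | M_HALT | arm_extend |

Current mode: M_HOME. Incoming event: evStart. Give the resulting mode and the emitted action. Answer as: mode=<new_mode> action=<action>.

current mode = M_HOME; filter table to that mode:
  (M_HOME, evDetect) → (M_HOME, spin_ccw)
  (M_HOME, evContact) → (M_DROP, spin_ccw)
  (M_HOME, evStart) → (M_HOME, spin_ccw)  ← event matches
  (M_HOME, evStop) → (M_HALT, announce)
  (M_HOME, evError) → (M_PICK, arm_extend)
event = evStart selects (M_HOME, spin_ccw)

mode=M_HOME action=spin_ccw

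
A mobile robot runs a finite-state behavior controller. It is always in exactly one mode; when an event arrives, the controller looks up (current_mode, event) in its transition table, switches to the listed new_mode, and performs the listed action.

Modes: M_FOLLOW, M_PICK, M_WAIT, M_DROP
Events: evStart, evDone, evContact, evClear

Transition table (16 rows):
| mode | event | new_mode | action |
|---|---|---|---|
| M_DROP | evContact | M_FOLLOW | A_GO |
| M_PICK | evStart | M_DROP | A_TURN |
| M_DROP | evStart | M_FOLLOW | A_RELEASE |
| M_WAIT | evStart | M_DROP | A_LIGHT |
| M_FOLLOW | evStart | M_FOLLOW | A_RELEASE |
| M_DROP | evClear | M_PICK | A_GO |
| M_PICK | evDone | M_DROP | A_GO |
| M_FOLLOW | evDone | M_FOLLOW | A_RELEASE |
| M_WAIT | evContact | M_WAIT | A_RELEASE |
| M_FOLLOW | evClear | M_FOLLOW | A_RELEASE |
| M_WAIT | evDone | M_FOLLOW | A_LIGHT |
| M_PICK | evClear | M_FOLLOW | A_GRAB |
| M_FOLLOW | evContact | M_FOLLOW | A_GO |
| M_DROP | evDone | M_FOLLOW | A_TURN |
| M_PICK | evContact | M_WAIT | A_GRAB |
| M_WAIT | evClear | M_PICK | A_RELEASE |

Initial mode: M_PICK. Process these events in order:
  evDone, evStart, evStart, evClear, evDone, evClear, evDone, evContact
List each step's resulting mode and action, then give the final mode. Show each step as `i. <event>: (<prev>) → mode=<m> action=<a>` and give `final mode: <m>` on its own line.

final mode: M_FOLLOW

1. evDone: (M_PICK) → mode=M_DROP action=A_GO
2. evStart: (M_DROP) → mode=M_FOLLOW action=A_RELEASE
3. evStart: (M_FOLLOW) → mode=M_FOLLOW action=A_RELEASE
4. evClear: (M_FOLLOW) → mode=M_FOLLOW action=A_RELEASE
5. evDone: (M_FOLLOW) → mode=M_FOLLOW action=A_RELEASE
6. evClear: (M_FOLLOW) → mode=M_FOLLOW action=A_RELEASE
7. evDone: (M_FOLLOW) → mode=M_FOLLOW action=A_RELEASE
8. evContact: (M_FOLLOW) → mode=M_FOLLOW action=A_GO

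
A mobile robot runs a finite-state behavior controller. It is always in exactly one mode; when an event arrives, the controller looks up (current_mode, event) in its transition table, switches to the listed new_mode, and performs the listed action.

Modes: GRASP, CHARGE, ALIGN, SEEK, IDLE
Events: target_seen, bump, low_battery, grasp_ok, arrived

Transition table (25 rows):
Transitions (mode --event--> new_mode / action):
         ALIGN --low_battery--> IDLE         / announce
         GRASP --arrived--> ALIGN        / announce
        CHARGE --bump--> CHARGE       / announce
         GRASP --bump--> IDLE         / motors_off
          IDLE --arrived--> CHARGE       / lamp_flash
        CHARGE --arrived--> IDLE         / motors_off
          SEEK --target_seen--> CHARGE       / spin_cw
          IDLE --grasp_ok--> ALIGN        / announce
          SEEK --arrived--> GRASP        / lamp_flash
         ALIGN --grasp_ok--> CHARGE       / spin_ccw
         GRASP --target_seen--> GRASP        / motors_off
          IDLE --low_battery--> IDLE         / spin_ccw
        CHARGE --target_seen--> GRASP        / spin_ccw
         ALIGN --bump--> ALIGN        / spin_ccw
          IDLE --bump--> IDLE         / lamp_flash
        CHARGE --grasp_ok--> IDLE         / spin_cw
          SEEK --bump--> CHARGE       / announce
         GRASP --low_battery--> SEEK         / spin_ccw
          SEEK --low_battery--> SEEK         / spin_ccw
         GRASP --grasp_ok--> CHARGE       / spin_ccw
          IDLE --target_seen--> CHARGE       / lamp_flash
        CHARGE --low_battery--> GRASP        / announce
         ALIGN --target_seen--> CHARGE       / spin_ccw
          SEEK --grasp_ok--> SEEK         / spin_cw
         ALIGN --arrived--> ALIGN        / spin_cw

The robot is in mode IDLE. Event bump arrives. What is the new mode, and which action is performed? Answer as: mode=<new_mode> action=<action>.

mode=IDLE action=lamp_flash

current mode = IDLE; filter table to that mode:
  (IDLE, arrived) → (CHARGE, lamp_flash)
  (IDLE, grasp_ok) → (ALIGN, announce)
  (IDLE, low_battery) → (IDLE, spin_ccw)
  (IDLE, bump) → (IDLE, lamp_flash)  ← event matches
  (IDLE, target_seen) → (CHARGE, lamp_flash)
event = bump selects (IDLE, lamp_flash)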